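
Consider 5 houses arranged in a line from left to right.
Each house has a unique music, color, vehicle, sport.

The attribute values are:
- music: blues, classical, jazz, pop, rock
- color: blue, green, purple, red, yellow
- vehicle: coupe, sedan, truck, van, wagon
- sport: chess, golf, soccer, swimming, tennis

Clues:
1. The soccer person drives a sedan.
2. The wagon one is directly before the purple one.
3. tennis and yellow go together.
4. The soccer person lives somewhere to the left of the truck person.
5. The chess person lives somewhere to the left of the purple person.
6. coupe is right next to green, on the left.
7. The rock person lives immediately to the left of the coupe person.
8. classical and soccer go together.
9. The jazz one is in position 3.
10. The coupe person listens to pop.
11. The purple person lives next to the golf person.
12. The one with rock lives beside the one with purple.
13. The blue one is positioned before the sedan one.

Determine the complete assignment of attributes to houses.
Solution:

House | Music | Color | Vehicle | Sport
---------------------------------------
  1   | rock | blue | wagon | chess
  2   | pop | purple | coupe | swimming
  3   | jazz | green | van | golf
  4   | classical | red | sedan | soccer
  5   | blues | yellow | truck | tennis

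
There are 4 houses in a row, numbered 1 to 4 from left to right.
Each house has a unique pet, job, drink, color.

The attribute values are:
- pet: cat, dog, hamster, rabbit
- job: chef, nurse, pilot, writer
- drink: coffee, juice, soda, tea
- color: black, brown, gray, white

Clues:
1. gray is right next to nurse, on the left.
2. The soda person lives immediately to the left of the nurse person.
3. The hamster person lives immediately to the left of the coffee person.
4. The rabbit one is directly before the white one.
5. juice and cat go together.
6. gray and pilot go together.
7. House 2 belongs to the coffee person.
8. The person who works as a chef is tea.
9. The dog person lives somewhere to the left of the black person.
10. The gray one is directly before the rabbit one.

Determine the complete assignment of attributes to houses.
Solution:

House | Pet | Job | Drink | Color
---------------------------------
  1   | hamster | pilot | soda | gray
  2   | rabbit | nurse | coffee | brown
  3   | dog | chef | tea | white
  4   | cat | writer | juice | black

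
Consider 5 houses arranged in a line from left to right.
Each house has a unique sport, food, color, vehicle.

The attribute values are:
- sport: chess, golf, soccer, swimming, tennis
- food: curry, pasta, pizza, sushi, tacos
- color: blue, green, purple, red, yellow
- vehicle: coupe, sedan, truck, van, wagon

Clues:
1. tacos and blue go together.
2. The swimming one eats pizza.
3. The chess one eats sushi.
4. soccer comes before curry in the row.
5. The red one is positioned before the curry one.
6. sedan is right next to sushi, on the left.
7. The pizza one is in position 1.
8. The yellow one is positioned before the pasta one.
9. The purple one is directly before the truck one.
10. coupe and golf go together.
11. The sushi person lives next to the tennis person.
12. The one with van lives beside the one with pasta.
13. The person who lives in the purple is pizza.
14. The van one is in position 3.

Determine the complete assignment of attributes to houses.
Solution:

House | Sport | Food | Color | Vehicle
--------------------------------------
  1   | swimming | pizza | purple | sedan
  2   | chess | sushi | yellow | truck
  3   | tennis | tacos | blue | van
  4   | soccer | pasta | red | wagon
  5   | golf | curry | green | coupe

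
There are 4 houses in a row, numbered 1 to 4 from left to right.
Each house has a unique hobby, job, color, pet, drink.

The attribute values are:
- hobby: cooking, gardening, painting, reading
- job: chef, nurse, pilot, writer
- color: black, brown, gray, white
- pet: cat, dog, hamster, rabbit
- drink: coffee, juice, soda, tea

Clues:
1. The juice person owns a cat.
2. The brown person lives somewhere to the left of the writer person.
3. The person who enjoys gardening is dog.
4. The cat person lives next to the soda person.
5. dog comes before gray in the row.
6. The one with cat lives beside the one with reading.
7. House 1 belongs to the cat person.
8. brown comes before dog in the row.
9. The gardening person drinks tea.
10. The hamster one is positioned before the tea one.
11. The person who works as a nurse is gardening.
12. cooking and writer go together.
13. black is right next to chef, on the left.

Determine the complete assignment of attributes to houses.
Solution:

House | Hobby | Job | Color | Pet | Drink
-----------------------------------------
  1   | painting | pilot | black | cat | juice
  2   | reading | chef | brown | hamster | soda
  3   | gardening | nurse | white | dog | tea
  4   | cooking | writer | gray | rabbit | coffee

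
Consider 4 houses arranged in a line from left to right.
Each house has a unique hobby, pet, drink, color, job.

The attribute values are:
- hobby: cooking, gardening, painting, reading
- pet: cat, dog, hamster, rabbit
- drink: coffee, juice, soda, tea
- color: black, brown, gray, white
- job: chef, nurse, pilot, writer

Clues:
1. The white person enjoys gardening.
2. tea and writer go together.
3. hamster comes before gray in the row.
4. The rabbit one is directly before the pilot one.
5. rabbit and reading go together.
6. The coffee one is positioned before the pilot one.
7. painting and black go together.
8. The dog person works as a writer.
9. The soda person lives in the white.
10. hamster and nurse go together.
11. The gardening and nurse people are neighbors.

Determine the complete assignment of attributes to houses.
Solution:

House | Hobby | Pet | Drink | Color | Job
-----------------------------------------
  1   | reading | rabbit | coffee | brown | chef
  2   | gardening | cat | soda | white | pilot
  3   | painting | hamster | juice | black | nurse
  4   | cooking | dog | tea | gray | writer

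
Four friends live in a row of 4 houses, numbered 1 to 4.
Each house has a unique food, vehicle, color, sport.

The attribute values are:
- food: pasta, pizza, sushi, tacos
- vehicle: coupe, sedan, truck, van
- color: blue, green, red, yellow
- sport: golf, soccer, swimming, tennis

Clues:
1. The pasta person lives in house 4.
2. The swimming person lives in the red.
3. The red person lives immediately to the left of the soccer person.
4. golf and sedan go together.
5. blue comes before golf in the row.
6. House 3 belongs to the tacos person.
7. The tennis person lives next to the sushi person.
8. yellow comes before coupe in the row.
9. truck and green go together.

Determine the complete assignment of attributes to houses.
Solution:

House | Food | Vehicle | Color | Sport
--------------------------------------
  1   | pizza | van | blue | tennis
  2   | sushi | sedan | yellow | golf
  3   | tacos | coupe | red | swimming
  4   | pasta | truck | green | soccer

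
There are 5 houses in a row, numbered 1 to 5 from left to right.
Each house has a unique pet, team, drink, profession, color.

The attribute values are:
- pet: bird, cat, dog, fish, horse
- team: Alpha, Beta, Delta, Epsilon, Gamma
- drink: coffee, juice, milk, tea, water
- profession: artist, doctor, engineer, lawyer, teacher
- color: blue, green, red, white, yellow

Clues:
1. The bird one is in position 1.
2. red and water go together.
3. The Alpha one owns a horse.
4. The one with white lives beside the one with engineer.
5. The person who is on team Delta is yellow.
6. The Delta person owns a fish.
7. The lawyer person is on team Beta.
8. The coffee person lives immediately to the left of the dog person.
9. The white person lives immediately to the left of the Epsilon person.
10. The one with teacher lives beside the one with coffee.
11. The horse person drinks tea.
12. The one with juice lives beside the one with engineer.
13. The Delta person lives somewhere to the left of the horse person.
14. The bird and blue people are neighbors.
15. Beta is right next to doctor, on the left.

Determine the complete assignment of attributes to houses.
Solution:

House | Pet | Team | Drink | Profession | Color
-----------------------------------------------
  1   | bird | Gamma | juice | teacher | white
  2   | cat | Epsilon | coffee | engineer | blue
  3   | dog | Beta | water | lawyer | red
  4   | fish | Delta | milk | doctor | yellow
  5   | horse | Alpha | tea | artist | green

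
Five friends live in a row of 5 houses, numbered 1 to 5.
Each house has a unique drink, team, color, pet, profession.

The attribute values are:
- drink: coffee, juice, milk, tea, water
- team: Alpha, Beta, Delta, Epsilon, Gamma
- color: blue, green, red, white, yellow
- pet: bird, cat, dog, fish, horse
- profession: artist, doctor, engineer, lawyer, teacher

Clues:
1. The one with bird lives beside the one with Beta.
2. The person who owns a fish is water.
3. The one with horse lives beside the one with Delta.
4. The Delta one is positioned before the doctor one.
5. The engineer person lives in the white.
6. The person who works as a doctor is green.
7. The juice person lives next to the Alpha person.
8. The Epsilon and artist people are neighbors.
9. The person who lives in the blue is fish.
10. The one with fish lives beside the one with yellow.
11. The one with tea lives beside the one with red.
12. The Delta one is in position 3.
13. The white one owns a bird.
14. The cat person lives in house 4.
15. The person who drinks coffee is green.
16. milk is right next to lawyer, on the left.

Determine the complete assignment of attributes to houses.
Solution:

House | Drink | Team | Color | Pet | Profession
-----------------------------------------------
  1   | tea | Epsilon | white | bird | engineer
  2   | milk | Beta | red | horse | artist
  3   | water | Delta | blue | fish | lawyer
  4   | juice | Gamma | yellow | cat | teacher
  5   | coffee | Alpha | green | dog | doctor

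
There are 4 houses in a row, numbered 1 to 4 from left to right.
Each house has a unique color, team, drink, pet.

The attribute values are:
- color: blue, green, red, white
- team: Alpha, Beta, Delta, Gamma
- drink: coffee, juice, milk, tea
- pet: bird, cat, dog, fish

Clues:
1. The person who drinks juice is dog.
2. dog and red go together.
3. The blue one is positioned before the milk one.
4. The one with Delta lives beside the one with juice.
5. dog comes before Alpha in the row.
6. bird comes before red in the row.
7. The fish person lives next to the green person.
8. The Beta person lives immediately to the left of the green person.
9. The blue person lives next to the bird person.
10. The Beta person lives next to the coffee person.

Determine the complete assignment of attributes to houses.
Solution:

House | Color | Team | Drink | Pet
----------------------------------
  1   | blue | Beta | tea | fish
  2   | green | Delta | coffee | bird
  3   | red | Gamma | juice | dog
  4   | white | Alpha | milk | cat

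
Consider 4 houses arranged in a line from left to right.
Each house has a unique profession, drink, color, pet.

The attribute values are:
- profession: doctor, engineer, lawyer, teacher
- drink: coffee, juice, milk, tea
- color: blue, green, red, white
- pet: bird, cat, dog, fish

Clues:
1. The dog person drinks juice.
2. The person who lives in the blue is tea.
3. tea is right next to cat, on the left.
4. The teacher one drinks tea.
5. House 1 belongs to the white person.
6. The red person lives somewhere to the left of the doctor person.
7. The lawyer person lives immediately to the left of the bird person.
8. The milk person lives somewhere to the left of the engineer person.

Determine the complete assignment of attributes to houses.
Solution:

House | Profession | Drink | Color | Pet
----------------------------------------
  1   | lawyer | milk | white | fish
  2   | teacher | tea | blue | bird
  3   | engineer | coffee | red | cat
  4   | doctor | juice | green | dog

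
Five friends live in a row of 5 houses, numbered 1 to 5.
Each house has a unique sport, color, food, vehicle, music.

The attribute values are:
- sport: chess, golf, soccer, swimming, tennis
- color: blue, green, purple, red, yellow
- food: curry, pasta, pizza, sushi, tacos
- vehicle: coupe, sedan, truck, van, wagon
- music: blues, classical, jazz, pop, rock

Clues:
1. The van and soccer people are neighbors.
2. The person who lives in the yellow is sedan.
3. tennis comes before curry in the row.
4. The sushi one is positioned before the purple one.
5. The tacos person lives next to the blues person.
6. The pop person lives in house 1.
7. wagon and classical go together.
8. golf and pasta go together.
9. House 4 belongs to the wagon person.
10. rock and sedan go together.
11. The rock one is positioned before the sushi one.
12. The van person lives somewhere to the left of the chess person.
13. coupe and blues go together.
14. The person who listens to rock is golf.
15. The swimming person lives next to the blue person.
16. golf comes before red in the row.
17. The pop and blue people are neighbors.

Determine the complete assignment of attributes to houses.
Solution:

House | Sport | Color | Food | Vehicle | Music
----------------------------------------------
  1   | swimming | green | tacos | van | pop
  2   | soccer | blue | pizza | coupe | blues
  3   | golf | yellow | pasta | sedan | rock
  4   | tennis | red | sushi | wagon | classical
  5   | chess | purple | curry | truck | jazz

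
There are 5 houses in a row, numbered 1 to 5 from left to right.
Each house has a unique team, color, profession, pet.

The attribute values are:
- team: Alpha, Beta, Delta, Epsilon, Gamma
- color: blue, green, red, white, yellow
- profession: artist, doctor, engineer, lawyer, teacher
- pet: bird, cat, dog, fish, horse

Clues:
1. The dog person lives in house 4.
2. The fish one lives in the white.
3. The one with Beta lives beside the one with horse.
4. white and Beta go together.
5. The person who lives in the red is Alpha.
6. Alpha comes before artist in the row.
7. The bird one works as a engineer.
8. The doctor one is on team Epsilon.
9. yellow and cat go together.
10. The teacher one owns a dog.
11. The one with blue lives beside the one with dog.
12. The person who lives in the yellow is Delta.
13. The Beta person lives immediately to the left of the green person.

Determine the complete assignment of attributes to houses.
Solution:

House | Team | Color | Profession | Pet
---------------------------------------
  1   | Beta | white | lawyer | fish
  2   | Epsilon | green | doctor | horse
  3   | Gamma | blue | engineer | bird
  4   | Alpha | red | teacher | dog
  5   | Delta | yellow | artist | cat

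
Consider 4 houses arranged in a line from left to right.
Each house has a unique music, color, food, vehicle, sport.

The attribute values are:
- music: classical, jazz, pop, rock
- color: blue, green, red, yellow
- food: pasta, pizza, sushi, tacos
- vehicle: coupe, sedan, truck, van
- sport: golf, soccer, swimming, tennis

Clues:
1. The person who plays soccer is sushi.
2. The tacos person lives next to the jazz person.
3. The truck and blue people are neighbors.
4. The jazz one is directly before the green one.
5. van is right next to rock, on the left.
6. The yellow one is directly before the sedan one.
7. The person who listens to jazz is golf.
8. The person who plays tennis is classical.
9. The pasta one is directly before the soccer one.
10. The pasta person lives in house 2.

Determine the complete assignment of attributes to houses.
Solution:

House | Music | Color | Food | Vehicle | Sport
----------------------------------------------
  1   | classical | yellow | tacos | truck | tennis
  2   | jazz | blue | pasta | sedan | golf
  3   | pop | green | sushi | van | soccer
  4   | rock | red | pizza | coupe | swimming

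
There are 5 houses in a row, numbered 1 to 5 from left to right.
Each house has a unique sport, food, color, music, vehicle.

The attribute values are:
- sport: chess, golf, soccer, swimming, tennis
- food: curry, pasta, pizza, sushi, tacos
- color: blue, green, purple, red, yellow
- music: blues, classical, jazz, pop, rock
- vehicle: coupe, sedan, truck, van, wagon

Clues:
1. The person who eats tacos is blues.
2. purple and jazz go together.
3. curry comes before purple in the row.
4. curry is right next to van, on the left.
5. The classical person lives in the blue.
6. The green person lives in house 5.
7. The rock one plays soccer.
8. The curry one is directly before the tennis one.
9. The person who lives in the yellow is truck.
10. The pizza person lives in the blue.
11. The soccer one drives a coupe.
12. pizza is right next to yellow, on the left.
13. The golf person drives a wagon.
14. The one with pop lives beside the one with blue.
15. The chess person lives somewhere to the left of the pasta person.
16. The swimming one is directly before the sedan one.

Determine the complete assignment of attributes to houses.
Solution:

House | Sport | Food | Color | Music | Vehicle
----------------------------------------------
  1   | golf | curry | red | pop | wagon
  2   | tennis | pizza | blue | classical | van
  3   | swimming | tacos | yellow | blues | truck
  4   | chess | sushi | purple | jazz | sedan
  5   | soccer | pasta | green | rock | coupe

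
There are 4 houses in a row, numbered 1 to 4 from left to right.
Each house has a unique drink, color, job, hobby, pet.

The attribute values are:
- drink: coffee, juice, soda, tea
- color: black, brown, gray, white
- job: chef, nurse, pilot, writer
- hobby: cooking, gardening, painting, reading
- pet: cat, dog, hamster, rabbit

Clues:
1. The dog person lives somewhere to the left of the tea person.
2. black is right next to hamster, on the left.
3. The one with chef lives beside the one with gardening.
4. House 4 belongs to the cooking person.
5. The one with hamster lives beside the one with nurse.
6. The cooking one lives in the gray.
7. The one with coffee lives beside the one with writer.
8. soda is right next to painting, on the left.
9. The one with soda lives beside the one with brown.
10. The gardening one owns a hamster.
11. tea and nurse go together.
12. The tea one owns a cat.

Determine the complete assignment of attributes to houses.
Solution:

House | Drink | Color | Job | Hobby | Pet
-----------------------------------------
  1   | coffee | black | chef | reading | dog
  2   | soda | white | writer | gardening | hamster
  3   | tea | brown | nurse | painting | cat
  4   | juice | gray | pilot | cooking | rabbit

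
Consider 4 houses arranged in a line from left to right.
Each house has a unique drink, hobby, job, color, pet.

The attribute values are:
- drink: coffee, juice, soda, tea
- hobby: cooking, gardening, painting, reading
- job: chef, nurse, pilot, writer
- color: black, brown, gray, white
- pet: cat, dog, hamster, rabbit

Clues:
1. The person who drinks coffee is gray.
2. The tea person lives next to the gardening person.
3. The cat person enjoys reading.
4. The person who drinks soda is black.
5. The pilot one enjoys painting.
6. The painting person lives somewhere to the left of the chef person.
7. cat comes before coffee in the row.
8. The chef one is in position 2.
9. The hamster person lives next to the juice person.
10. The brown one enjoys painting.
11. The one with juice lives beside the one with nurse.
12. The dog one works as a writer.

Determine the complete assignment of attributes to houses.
Solution:

House | Drink | Hobby | Job | Color | Pet
-----------------------------------------
  1   | tea | painting | pilot | brown | hamster
  2   | juice | gardening | chef | white | rabbit
  3   | soda | reading | nurse | black | cat
  4   | coffee | cooking | writer | gray | dog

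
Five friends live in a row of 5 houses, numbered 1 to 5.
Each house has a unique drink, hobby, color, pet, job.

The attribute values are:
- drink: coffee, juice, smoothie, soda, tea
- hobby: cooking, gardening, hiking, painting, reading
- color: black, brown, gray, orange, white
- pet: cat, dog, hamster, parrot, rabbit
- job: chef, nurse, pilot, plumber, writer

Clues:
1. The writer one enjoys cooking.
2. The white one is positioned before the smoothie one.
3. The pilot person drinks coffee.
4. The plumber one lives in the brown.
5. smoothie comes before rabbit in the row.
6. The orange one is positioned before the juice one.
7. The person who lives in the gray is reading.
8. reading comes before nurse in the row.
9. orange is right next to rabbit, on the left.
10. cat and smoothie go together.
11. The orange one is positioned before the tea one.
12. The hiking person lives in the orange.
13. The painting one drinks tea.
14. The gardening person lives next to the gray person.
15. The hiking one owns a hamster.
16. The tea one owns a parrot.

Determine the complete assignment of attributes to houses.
Solution:

House | Drink | Hobby | Color | Pet | Job
-----------------------------------------
  1   | coffee | gardening | white | dog | pilot
  2   | smoothie | reading | gray | cat | chef
  3   | soda | hiking | orange | hamster | nurse
  4   | juice | cooking | black | rabbit | writer
  5   | tea | painting | brown | parrot | plumber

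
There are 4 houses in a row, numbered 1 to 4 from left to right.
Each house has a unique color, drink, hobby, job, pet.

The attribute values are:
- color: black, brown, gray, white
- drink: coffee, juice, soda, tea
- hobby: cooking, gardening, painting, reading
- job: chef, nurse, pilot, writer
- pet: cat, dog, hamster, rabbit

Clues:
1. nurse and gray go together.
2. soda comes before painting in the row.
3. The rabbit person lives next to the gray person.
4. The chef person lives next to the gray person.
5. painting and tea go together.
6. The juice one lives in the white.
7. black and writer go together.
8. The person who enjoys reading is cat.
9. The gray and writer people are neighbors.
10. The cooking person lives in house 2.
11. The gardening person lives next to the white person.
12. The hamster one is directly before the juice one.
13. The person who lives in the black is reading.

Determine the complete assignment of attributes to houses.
Solution:

House | Color | Drink | Hobby | Job | Pet
-----------------------------------------
  1   | brown | soda | gardening | pilot | hamster
  2   | white | juice | cooking | chef | rabbit
  3   | gray | tea | painting | nurse | dog
  4   | black | coffee | reading | writer | cat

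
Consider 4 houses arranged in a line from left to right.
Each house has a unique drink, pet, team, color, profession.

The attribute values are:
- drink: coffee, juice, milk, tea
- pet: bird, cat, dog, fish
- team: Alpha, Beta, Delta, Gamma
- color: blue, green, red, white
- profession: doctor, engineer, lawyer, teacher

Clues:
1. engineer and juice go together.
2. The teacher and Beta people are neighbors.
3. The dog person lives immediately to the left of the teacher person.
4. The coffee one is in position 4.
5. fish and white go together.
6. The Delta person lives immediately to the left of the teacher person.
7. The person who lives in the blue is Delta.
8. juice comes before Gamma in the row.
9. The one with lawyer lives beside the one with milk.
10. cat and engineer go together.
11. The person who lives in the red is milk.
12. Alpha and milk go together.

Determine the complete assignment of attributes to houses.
Solution:

House | Drink | Pet | Team | Color | Profession
-----------------------------------------------
  1   | tea | dog | Delta | blue | lawyer
  2   | milk | bird | Alpha | red | teacher
  3   | juice | cat | Beta | green | engineer
  4   | coffee | fish | Gamma | white | doctor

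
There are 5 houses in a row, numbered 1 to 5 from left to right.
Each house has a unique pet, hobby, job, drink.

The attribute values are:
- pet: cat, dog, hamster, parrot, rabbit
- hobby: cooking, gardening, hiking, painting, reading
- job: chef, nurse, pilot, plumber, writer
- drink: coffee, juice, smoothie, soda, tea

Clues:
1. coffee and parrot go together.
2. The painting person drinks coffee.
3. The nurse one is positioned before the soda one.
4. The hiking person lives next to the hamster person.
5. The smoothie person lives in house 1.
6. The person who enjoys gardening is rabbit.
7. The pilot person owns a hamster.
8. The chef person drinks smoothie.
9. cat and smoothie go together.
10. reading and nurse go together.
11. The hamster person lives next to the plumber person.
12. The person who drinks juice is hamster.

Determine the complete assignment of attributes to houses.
Solution:

House | Pet | Hobby | Job | Drink
---------------------------------
  1   | cat | hiking | chef | smoothie
  2   | hamster | cooking | pilot | juice
  3   | parrot | painting | plumber | coffee
  4   | dog | reading | nurse | tea
  5   | rabbit | gardening | writer | soda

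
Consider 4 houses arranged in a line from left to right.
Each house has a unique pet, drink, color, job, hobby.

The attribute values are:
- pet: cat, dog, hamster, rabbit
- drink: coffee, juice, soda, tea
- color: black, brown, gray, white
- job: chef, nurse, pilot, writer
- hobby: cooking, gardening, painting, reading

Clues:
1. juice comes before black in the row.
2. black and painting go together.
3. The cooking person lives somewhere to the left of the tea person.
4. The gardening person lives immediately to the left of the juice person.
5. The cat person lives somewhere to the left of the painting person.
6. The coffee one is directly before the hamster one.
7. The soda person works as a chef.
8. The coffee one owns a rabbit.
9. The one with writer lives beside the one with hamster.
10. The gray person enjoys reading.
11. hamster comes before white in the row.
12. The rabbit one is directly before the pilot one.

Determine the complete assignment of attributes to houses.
Solution:

House | Pet | Drink | Color | Job | Hobby
-----------------------------------------
  1   | rabbit | coffee | brown | writer | gardening
  2   | hamster | juice | gray | pilot | reading
  3   | cat | soda | white | chef | cooking
  4   | dog | tea | black | nurse | painting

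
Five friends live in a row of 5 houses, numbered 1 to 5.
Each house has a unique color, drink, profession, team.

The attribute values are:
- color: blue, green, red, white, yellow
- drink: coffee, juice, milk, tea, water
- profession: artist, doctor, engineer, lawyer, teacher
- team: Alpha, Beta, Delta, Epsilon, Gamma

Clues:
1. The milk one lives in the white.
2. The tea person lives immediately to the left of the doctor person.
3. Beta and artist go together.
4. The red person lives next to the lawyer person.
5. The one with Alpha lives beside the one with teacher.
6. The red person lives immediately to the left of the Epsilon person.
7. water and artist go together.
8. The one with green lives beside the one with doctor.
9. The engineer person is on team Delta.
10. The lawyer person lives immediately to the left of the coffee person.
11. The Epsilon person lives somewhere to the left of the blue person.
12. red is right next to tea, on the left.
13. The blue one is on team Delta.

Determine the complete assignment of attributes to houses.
Solution:

House | Color | Drink | Profession | Team
-----------------------------------------
  1   | red | water | artist | Beta
  2   | green | tea | lawyer | Epsilon
  3   | yellow | coffee | doctor | Alpha
  4   | white | milk | teacher | Gamma
  5   | blue | juice | engineer | Delta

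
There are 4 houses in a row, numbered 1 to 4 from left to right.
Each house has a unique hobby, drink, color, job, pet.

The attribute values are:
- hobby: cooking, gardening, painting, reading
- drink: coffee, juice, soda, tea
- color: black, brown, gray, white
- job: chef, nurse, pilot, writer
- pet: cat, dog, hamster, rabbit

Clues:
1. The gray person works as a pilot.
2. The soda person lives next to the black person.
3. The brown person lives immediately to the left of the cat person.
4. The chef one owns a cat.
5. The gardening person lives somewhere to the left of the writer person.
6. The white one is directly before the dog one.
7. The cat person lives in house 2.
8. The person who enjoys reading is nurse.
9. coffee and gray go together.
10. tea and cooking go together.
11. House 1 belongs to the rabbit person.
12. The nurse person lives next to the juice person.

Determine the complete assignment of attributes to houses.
Solution:

House | Hobby | Drink | Color | Job | Pet
-----------------------------------------
  1   | reading | soda | brown | nurse | rabbit
  2   | gardening | juice | black | chef | cat
  3   | cooking | tea | white | writer | hamster
  4   | painting | coffee | gray | pilot | dog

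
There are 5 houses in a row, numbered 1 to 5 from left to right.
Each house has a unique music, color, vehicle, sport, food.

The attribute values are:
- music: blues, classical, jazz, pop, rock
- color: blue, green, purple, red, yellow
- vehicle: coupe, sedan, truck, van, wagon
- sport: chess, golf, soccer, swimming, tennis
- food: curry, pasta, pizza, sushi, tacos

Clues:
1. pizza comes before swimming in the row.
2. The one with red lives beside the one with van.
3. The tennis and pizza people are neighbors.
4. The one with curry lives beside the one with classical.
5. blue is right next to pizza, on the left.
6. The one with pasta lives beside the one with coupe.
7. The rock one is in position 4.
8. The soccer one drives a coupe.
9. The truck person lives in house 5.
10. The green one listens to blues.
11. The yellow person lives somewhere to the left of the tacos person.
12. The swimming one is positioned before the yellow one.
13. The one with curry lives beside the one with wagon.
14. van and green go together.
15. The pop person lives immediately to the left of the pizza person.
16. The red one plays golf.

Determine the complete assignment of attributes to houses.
Solution:

House | Music | Color | Vehicle | Sport | Food
----------------------------------------------
  1   | pop | blue | sedan | tennis | curry
  2   | classical | red | wagon | golf | pizza
  3   | blues | green | van | swimming | pasta
  4   | rock | yellow | coupe | soccer | sushi
  5   | jazz | purple | truck | chess | tacos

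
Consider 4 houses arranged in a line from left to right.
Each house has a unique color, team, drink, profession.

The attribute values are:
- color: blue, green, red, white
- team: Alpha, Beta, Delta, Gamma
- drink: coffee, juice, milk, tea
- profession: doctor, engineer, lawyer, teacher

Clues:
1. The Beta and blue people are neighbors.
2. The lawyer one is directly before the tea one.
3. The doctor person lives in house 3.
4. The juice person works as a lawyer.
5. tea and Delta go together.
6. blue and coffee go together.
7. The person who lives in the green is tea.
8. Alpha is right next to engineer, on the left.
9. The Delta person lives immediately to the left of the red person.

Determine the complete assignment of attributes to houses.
Solution:

House | Color | Team | Drink | Profession
-----------------------------------------
  1   | white | Alpha | juice | lawyer
  2   | green | Delta | tea | engineer
  3   | red | Beta | milk | doctor
  4   | blue | Gamma | coffee | teacher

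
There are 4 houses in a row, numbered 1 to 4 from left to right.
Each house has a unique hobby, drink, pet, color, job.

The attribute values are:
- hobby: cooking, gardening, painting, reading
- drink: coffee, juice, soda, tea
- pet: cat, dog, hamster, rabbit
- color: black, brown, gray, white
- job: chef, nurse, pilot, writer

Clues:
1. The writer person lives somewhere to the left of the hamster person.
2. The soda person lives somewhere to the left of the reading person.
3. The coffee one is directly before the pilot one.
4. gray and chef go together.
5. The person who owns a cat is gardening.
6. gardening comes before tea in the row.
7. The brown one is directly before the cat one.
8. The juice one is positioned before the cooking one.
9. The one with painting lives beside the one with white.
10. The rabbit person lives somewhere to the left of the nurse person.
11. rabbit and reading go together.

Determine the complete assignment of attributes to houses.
Solution:

House | Hobby | Drink | Pet | Color | Job
-----------------------------------------
  1   | painting | coffee | dog | brown | writer
  2   | gardening | soda | cat | white | pilot
  3   | reading | juice | rabbit | gray | chef
  4   | cooking | tea | hamster | black | nurse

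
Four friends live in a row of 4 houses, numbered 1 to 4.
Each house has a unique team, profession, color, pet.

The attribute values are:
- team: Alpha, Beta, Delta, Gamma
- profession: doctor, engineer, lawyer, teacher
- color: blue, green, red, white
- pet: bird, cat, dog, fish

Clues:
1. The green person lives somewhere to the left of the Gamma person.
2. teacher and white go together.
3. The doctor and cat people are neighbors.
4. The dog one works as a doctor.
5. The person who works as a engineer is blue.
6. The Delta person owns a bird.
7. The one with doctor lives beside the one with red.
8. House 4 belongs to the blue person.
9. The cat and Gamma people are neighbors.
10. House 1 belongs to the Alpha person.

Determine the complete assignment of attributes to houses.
Solution:

House | Team | Profession | Color | Pet
---------------------------------------
  1   | Alpha | doctor | green | dog
  2   | Beta | lawyer | red | cat
  3   | Gamma | teacher | white | fish
  4   | Delta | engineer | blue | bird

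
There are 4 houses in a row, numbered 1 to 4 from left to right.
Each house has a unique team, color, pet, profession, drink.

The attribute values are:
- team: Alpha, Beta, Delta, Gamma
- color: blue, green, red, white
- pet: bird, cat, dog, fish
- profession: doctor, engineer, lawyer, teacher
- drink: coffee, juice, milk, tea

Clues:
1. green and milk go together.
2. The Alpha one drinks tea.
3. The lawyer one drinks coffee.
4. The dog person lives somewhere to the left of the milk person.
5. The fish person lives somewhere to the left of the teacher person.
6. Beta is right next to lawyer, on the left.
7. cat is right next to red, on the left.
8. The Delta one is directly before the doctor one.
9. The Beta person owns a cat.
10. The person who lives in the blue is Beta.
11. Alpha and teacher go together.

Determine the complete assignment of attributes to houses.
Solution:

House | Team | Color | Pet | Profession | Drink
-----------------------------------------------
  1   | Beta | blue | cat | engineer | juice
  2   | Delta | red | dog | lawyer | coffee
  3   | Gamma | green | fish | doctor | milk
  4   | Alpha | white | bird | teacher | tea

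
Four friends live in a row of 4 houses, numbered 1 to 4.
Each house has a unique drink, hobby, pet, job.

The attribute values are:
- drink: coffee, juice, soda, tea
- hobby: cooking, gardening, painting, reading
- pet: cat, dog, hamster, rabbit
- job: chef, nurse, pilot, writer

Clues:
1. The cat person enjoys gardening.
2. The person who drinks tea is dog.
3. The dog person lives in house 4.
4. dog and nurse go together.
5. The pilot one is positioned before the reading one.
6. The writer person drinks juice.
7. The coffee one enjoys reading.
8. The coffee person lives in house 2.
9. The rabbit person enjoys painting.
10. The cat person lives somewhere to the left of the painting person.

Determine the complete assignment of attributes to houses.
Solution:

House | Drink | Hobby | Pet | Job
---------------------------------
  1   | soda | gardening | cat | pilot
  2   | coffee | reading | hamster | chef
  3   | juice | painting | rabbit | writer
  4   | tea | cooking | dog | nurse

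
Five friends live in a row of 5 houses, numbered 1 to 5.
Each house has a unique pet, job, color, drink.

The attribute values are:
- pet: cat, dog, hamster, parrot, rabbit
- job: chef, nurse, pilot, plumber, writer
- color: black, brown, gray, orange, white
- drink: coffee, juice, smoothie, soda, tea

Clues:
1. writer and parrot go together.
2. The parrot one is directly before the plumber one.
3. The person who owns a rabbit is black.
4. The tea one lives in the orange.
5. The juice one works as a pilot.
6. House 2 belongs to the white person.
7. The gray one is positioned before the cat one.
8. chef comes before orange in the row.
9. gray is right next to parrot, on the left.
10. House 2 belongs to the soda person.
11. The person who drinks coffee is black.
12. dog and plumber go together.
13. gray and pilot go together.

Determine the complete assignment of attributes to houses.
Solution:

House | Pet | Job | Color | Drink
---------------------------------
  1   | hamster | pilot | gray | juice
  2   | parrot | writer | white | soda
  3   | dog | plumber | brown | smoothie
  4   | rabbit | chef | black | coffee
  5   | cat | nurse | orange | tea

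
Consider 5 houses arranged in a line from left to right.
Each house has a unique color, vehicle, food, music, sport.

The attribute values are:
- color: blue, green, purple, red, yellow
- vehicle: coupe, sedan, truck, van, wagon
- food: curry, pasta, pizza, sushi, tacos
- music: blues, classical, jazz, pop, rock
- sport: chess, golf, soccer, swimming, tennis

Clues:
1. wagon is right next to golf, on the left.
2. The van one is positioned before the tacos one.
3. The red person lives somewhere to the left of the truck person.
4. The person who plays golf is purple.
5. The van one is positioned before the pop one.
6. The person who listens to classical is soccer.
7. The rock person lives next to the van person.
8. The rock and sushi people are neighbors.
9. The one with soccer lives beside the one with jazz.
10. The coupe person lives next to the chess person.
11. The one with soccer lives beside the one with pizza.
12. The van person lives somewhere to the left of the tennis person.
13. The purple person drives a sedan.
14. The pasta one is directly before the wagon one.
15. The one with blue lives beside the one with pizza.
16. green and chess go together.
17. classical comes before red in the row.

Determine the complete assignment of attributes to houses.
Solution:

House | Color | Vehicle | Food | Music | Sport
----------------------------------------------
  1   | blue | coupe | pasta | classical | soccer
  2   | green | wagon | pizza | jazz | chess
  3   | purple | sedan | curry | rock | golf
  4   | red | van | sushi | blues | swimming
  5   | yellow | truck | tacos | pop | tennis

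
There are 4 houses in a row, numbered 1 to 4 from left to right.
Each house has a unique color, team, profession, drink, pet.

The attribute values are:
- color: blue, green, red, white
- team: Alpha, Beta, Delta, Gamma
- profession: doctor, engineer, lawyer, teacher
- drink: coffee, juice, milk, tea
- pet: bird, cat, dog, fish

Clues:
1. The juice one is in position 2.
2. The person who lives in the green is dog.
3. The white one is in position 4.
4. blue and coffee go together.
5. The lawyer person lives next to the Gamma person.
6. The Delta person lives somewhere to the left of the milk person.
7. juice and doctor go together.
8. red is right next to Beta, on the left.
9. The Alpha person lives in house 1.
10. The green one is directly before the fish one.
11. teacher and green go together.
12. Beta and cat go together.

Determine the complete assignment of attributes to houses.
Solution:

House | Color | Team | Profession | Drink | Pet
-----------------------------------------------
  1   | green | Alpha | teacher | tea | dog
  2   | red | Delta | doctor | juice | fish
  3   | blue | Beta | lawyer | coffee | cat
  4   | white | Gamma | engineer | milk | bird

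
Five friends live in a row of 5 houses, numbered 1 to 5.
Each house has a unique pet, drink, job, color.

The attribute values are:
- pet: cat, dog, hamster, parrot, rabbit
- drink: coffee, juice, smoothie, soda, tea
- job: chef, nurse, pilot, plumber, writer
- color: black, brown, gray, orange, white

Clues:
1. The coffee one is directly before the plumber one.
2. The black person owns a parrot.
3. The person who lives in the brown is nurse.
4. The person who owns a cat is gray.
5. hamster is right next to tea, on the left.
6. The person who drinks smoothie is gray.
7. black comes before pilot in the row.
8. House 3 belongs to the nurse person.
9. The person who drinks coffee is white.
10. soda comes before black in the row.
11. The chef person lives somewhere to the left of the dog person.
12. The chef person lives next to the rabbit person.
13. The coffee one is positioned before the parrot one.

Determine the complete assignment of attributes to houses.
Solution:

House | Pet | Drink | Job | Color
---------------------------------
  1   | hamster | coffee | chef | white
  2   | rabbit | tea | plumber | orange
  3   | dog | soda | nurse | brown
  4   | parrot | juice | writer | black
  5   | cat | smoothie | pilot | gray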